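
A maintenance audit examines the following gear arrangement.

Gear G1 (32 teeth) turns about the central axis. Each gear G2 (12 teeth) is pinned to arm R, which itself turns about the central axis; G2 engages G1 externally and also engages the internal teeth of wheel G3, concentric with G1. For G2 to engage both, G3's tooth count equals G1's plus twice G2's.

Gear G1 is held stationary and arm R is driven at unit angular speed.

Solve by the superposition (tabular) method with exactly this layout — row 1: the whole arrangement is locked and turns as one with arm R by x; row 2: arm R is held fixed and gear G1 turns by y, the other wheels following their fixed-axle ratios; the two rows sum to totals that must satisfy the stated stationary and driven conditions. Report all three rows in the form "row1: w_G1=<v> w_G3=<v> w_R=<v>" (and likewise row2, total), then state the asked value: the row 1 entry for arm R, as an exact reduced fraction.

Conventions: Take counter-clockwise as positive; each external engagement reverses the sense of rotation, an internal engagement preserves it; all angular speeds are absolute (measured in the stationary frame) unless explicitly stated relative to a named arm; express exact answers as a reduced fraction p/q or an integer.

recognized (axles ride arm R): planetary set, 32/12/56 teeth
row 1: whole set turns with the arm by x
superposition row 2 [arm held]: sun y, ring −(32/56)·y, arm 0
boundary: total ω_sun = x + y = 0 and total ω_arm = x = 1  ⇒  y = -1, x = 1
row 2 ring = −(32/56)·(-1) = 4/7
totals (row 1 + row 2): sun 1 + (-1) = 0, ring 1 + 4/7 = 11/7, arm 1 + 0 = 1
asked cell (row1, arm) = 1

row1: w_G1=1 w_G3=1 w_R=1
row2: w_G1=-1 w_G3=4/7 w_R=0
total: w_G1=0 w_G3=11/7 w_R=1
asked value: 1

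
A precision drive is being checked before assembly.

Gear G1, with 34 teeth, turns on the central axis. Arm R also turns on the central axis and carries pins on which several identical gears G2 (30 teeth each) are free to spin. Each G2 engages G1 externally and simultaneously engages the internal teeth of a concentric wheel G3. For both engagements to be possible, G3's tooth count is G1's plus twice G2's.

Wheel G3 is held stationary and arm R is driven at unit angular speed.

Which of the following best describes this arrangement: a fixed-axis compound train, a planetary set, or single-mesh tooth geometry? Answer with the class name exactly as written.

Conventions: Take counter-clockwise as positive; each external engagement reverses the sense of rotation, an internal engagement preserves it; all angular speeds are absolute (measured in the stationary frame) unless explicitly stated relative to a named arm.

planetary set

recognized (axles ride arm R): planetary set, 34/30/94 teeth
classification: planetary set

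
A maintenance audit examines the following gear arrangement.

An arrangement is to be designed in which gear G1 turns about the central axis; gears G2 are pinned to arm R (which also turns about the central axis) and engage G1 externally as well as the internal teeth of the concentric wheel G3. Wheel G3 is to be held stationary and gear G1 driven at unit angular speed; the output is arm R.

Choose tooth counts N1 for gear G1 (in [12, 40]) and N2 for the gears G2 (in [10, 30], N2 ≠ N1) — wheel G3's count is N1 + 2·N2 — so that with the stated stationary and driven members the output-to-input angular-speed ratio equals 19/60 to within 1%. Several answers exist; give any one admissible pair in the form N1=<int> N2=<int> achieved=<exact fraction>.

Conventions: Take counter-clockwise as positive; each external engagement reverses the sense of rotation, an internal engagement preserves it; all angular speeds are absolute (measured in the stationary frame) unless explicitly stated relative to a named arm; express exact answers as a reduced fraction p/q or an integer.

planetary set to be sized for 19/60 (Willis relation)
Willis with ω_ring = 0: ω_arm/ω_sun = N1/(N1+N3); set equal to 19/60  ⇒  N3/N1 = 1/(19/60) − 1 = 41/19
N3 = N1 + 2·N2  ⇒  N2/N1 = (N3/N1 − 1)/2 = (41/19 − 1)/2 = 11/19
smallest multiple with N1 ≥ 12 and N2 ≥ 10: k = 1  ⇒  N1 = 1·19 = 19, N2 = 1·11 = 11 (N1 ≤ 40, N2 ≤ 30, N2 ≠ N1 ✓), N3 = 19 + 2·11 = 41
check: N1/(N1+N3) with N1 = 19, N3 = 41 gives 19/60; |achieved − target| = 0 ≤ 19/6000 ✓

N1=19 N2=11 achieved=19/60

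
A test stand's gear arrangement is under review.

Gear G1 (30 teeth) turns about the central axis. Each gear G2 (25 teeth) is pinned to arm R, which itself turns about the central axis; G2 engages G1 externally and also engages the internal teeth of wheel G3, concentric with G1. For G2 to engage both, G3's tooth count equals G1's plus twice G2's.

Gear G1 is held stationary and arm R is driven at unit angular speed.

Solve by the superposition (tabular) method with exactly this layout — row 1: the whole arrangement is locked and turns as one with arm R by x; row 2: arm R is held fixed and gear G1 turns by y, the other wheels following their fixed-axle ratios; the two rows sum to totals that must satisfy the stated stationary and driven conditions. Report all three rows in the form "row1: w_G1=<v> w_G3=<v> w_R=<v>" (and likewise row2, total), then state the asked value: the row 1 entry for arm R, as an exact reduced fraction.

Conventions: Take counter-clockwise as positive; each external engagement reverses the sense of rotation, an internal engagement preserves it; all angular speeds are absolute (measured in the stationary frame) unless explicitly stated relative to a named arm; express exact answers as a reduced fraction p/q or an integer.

row1: w_G1=1 w_G3=1 w_R=1
row2: w_G1=-1 w_G3=3/8 w_R=0
total: w_G1=0 w_G3=11/8 w_R=1
asked value: 1

planetary set (30T centre, 25T on arm, 80T internal) — Willis relation
superposition row 1 [locked train]: every member turns x
row 2 (arm held, sun turns y): ω_ring = −(30/80)·y, ω_arm = 0
boundary: total ω_sun = x + y = 0 and total ω_arm = x = 1  ⇒  y = -1, x = 1
row 2 ring = −(30/80)·(-1) = 3/8
totals (row 1 + row 2): sun 1 + (-1) = 0, ring 1 + 3/8 = 11/8, arm 1 + 0 = 1
asked cell (row1, arm) = 1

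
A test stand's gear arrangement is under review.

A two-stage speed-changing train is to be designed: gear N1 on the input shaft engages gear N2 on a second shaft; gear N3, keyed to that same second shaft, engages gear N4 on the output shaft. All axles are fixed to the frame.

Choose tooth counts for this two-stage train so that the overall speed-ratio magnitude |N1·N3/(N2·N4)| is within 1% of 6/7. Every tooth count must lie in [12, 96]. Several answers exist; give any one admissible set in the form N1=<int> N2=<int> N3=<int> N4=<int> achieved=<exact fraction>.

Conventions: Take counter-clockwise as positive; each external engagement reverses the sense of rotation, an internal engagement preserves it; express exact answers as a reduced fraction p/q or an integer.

N1=12 N2=13 N3=13 N4=14 achieved=6/7

2-stage fixed-axis compound train for ratio 6/7
target = 6/7 in lowest terms: an exact hit needs N1·N3 = k·6 and N2·N4 = k·7 for one integer k, every count in [12, 96]; additionally prefer no 1:1 stage (N1 ≠ N2, N3 ≠ N4)
k = 1…25: no 1:1-free in-range split of k·6 and k·7 into factor pairs; take k = 26
k = 26: N1·N3 = 156 = 12·13, N2·N4 = 182 = 13·14
achieved = 12·13/(13·14) = 6/7; |achieved − target| = 0 ≤ 3/350 ✓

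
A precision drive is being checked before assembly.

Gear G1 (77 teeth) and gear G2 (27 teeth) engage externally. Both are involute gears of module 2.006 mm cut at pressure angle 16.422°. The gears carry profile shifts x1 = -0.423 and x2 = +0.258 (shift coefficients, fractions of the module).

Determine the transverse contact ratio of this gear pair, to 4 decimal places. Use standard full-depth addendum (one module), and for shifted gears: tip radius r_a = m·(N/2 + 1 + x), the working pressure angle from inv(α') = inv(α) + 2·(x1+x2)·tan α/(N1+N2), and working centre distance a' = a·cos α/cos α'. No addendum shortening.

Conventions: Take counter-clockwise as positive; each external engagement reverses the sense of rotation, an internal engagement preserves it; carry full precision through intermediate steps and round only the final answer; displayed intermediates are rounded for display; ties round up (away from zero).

topology: single-mesh involute geometry — m = 2.006, 77T/27T pair
base radii: r_b1 = 74.080399, r_b2 = 25.976244
tip radii: r_a1 = 78.388462, r_a2 = 29.604548
inv(α') = inv(16.422°) + 2·(-0.423+0.258)·tan α/(77+27) = 0.00718010  ⇒  α' = 15.77897°
a' = a·cos α / cos α' = 104.3120·cos 16.422°/cos 15.77897° = 103.974628
action lengths: √(r_a1²−r_b1²) = 25.628995, √(r_a2²−r_b2²) = 14.200846
base pitch p_b = π·m·cos α = 6.044946
CR = (25.628995 + 14.200846 − 103.974628·sin 15.77897°)/6.044946 = 1.911734
contact ratio ≈ 1.9117

1.9117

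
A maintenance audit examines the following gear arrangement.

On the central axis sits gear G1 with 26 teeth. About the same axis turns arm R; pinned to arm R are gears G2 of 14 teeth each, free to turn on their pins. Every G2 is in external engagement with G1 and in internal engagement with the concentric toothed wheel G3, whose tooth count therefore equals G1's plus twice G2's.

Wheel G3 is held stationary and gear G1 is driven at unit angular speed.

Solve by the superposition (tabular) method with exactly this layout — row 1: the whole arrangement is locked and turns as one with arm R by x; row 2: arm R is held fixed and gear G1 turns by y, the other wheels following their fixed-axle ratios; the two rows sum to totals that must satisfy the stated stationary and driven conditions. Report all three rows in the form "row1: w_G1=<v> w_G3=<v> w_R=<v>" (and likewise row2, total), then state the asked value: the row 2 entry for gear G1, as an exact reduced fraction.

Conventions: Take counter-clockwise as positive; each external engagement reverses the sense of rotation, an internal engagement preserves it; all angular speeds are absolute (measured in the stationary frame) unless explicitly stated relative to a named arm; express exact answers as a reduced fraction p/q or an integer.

row1: w_G1=13/40 w_G3=13/40 w_R=13/40
row2: w_G1=27/40 w_G3=-13/40 w_R=0
total: w_G1=1 w_G3=0 w_R=13/40
asked value: 27/40

planetary set (26T centre, 14T on arm, 54T internal) — Willis relation
row 1: whole set turns with the arm by x
row 2 — arm fixed, fixed-axis ratios: sun y, ring −(26/54)·y, arm 0
boundary: total ω_ring = x − (26/54)·y = 0 and total ω_sun = x + y = 1  ⇒  y = 27/40, x = 13/40
row 2 ring = −(26/54)·27/40 = -13/40
totals (row 1 + row 2): sun 13/40 + 27/40 = 1, ring 13/40 + (-13/40) = 0, arm 13/40 + 0 = 13/40
asked cell (row2, sun) = 27/40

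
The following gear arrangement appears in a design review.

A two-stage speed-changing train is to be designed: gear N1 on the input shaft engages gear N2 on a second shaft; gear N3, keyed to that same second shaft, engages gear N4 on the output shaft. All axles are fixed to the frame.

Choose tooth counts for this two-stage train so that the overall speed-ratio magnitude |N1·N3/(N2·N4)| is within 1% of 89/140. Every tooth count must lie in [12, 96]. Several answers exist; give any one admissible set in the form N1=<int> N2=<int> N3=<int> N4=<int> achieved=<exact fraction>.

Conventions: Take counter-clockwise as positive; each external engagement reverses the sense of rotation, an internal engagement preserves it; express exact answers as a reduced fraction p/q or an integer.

N1=12 N2=20 N3=89 N4=84 achieved=89/140

design class (target 89/140): fixed-axis compound train
target = 89/140 in lowest terms: an exact hit needs N1·N3 = k·89 and N2·N4 = k·140 for one integer k, every count in [12, 96]; additionally prefer no 1:1 stage (N1 ≠ N2, N3 ≠ N4)
k = 1…11: no 1:1-free in-range split of k·89 and k·140 into factor pairs; take k = 12
k = 12: N1·N3 = 1068 = 12·89, N2·N4 = 1680 = 20·84
achieved = 12·89/(20·84) = 89/140; |achieved − target| = 0 ≤ 89/14000 ✓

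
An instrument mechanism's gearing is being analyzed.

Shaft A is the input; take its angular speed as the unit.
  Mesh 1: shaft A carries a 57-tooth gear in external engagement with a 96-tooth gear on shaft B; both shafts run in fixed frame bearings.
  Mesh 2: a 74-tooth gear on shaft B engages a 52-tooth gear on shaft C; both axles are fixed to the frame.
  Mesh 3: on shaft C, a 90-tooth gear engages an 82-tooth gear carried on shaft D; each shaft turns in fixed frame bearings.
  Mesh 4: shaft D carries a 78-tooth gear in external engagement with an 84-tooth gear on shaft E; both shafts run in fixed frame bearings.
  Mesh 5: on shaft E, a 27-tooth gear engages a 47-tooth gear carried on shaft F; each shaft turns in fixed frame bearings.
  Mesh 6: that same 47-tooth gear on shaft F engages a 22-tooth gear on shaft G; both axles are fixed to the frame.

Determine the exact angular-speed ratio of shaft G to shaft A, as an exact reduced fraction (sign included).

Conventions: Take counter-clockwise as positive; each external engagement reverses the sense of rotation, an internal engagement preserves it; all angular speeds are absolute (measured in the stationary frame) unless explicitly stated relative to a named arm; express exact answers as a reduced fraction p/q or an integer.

854145/808192

class = fixed-axis compound train [6 meshes; 6 ratios multiply, 6 sense flips]
mesh 1 [57T→96T]: running ratio 19/32, sense −
mesh 2 [74T→52T]: running ratio 703/832, sense +
mesh 3 [90T→82T]: running ratio 31635/34112, sense −
mesh 4 [78T→84T]: running ratio 31635/36736, sense +
mesh 5 [27T→47T]: running ratio 854145/1726592, sense −
mesh 6 [47T→22T]: running ratio 854145/808192, sense +
ω_out/ω_in = 854145/808192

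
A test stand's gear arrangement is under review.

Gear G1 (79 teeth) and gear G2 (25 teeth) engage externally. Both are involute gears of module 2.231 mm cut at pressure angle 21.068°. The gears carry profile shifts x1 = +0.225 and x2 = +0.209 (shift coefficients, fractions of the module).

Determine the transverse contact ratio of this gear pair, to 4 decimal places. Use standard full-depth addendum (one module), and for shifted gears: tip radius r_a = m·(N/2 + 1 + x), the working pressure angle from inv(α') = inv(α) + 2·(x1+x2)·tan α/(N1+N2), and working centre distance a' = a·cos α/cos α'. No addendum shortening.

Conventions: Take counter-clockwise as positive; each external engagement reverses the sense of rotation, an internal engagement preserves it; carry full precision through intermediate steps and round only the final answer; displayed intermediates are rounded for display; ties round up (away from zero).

single-mesh involute tooth geometry (79T engaging 25T at module 2.231)
base radii: r_b1 = 82.233769, r_b2 = 26.023345
tip radii: r_a1 = 90.857475, r_a2 = 30.584779
inv(α') = inv(21.068°) + 2·(+0.225+0.209)·tan α/(79+25) = 0.02073555  ⇒  α' = 22.23647°
a' = a·cos α / cos α' = 116.0120·cos 21.068°/cos 22.23647° = 116.955077
action lengths: √(r_a1²−r_b1²) = 38.635320, √(r_a2²−r_b2²) = 16.069046
base pitch p_b = π·m·cos α = 6.540380
CR = (38.635320 + 16.069046 − 116.955077·sin 22.23647°)/6.540380 = 1.597009
contact ratio ≈ 1.5970

1.5970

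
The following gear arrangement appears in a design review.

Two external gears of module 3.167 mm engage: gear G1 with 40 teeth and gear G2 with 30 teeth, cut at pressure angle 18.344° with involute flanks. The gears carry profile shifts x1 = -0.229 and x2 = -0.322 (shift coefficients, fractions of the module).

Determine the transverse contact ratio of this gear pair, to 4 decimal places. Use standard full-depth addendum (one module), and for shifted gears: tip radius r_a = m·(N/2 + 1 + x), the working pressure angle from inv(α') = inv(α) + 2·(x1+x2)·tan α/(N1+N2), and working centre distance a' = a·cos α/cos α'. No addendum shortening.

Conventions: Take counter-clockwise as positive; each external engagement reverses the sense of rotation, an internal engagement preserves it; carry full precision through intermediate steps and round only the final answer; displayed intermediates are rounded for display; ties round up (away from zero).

2.0366

recognized (one external pair, fixed centres): single-mesh tooth geometry, m = 3.167, N1 = 40, N2 = 30
base radii: r_b1 = 60.121319, r_b2 = 45.090989
tip radii: r_a1 = 65.781757, r_a2 = 49.652226
inv(α') = inv(18.344°) + 2·(-0.229-0.322)·tan α/(40+30) = 0.00618747  ⇒  α' = 15.02999°
a' = a·cos α / cos α' = 110.8450·cos 18.344°/cos 15.02999° = 108.939093
action lengths: √(r_a1²−r_b1²) = 26.695816, √(r_a2²−r_b2²) = 20.788127
base pitch p_b = π·m·cos α = 9.443835
CR = (26.695816 + 20.788127 − 108.939093·sin 15.02999°)/9.443835 = 2.036604
contact ratio ≈ 2.0366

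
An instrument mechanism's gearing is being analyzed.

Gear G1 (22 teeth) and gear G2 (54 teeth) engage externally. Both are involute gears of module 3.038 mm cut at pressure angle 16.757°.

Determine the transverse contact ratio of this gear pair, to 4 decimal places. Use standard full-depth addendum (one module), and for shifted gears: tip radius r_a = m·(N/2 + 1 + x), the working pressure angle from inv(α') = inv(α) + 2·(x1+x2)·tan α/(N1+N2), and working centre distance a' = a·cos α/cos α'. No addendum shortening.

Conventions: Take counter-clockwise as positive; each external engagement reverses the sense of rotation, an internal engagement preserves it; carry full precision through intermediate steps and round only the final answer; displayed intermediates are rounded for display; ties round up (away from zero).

1.8434

single-mesh involute tooth geometry (22T engaging 54T at module 3.038)
base radii: r_b1 = 31.998943, r_b2 = 78.542860
tip radii: r_a1 = 36.456000, r_a2 = 85.064000
no profile shift: α' = α, a' = a
action lengths: √(r_a1²−r_b1²) = 17.467329, √(r_a2²−r_b2²) = 32.663485
base pitch p_b = π·m·cos α = 9.138877
CR = (17.467329 + 32.663485 − 115.444000·sin 16.75700°)/9.138877 = 1.843419
contact ratio ≈ 1.8434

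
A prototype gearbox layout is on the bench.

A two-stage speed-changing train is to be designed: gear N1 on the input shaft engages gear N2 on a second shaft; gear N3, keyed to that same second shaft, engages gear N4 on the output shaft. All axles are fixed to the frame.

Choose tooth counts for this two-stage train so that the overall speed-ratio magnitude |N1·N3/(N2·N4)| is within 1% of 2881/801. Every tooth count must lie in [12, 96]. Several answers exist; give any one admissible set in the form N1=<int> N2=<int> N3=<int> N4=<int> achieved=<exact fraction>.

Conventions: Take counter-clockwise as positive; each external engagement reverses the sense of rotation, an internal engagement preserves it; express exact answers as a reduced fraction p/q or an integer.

topology: fixed-axis compound train — 2 stages, target 2881/801
target = 2881/801 in lowest terms: an exact hit needs N1·N3 = k·2881 and N2·N4 = k·801 for one integer k, every count in [12, 96]; additionally prefer no 1:1 stage (N1 ≠ N2, N3 ≠ N4)
k = 1: no 1:1-free in-range split of k·2881 and k·801 into factor pairs; take k = 2
k = 2: N1·N3 = 5762 = 67·86, N2·N4 = 1602 = 18·89
achieved = 67·86/(18·89) = 2881/801; |achieved − target| = 0 ≤ 2881/80100 ✓

N1=67 N2=18 N3=86 N4=89 achieved=2881/801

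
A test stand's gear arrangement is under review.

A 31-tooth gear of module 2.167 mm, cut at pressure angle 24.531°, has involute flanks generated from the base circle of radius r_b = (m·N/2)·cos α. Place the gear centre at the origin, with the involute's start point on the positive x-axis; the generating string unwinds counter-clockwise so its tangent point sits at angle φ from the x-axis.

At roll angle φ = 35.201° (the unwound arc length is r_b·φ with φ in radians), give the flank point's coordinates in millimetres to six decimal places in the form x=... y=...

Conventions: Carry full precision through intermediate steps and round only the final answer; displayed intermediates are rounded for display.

topology: single-mesh involute geometry — m = 2.167, N = 31
pitch radius r_p = m·N/2 = 2.167·31/2 = 33.588500
base radius r_b = r_p·cos α = 33.588500·cos 24.531° = 30.556693
roll angle φ = 35.201° = 0.61437335 rad
x = r_b·(cos φ + φ·sin φ) = 35.790696
y = r_b·(sin φ − φ·cos φ) = 2.274051

x=35.790696 y=2.274051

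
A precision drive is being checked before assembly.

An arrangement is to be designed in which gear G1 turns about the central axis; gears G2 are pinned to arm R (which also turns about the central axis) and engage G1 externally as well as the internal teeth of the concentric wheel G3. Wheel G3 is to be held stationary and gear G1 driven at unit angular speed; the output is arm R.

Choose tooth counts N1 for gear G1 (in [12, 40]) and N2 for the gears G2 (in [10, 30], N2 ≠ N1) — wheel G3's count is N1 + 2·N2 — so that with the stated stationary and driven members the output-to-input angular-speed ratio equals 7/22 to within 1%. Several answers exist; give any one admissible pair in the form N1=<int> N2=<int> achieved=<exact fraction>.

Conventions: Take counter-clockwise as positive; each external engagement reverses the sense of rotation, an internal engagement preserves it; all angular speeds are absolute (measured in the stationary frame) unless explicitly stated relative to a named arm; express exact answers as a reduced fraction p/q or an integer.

N1=21 N2=12 achieved=7/22

topology: planetary set — design target 7/22, arm = carrier (Willis)
Willis with ω_ring = 0: ω_arm/ω_sun = N1/(N1+N3); set equal to 7/22  ⇒  N3/N1 = 1/(7/22) − 1 = 15/7
N3 = N1 + 2·N2  ⇒  N2/N1 = (N3/N1 − 1)/2 = (15/7 − 1)/2 = 4/7
smallest multiple with N1 ≥ 12 and N2 ≥ 10: k = 3  ⇒  N1 = 3·7 = 21, N2 = 3·4 = 12 (N1 ≤ 40, N2 ≤ 30, N2 ≠ N1 ✓), N3 = 21 + 2·12 = 45
check: N1/(N1+N3) with N1 = 21, N3 = 45 gives 7/22; |achieved − target| = 0 ≤ 7/2200 ✓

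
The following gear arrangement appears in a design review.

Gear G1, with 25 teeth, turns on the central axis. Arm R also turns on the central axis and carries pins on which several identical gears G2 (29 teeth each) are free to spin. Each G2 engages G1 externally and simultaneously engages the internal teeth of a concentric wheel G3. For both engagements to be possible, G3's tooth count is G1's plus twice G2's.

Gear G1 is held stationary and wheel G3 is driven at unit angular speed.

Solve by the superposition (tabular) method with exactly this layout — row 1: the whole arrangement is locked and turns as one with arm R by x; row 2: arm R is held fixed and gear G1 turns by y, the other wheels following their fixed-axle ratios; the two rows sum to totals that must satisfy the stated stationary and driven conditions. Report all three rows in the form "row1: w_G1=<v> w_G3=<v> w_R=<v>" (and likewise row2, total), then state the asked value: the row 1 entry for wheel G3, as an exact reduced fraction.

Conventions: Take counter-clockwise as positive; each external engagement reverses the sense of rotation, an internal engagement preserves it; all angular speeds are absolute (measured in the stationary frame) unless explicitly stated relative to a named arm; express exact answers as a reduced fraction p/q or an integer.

class = planetary set [G3 = 25+2·29 = 83; Willis about the carrier]
superposition row 1 [locked train]: every member turns x
row 2 — arm fixed, fixed-axis ratios: sun y, ring −(25/83)·y, arm 0
boundary: total ω_sun = x + y = 0 and total ω_ring = x − (25/83)·y = 1  ⇒  y = -83/108, x = 83/108
row 2 ring = −(25/83)·(-83/108) = 25/108
totals (row 1 + row 2): sun 83/108 + (-83/108) = 0, ring 83/108 + 25/108 = 1, arm 83/108 + 0 = 83/108
asked cell (row1, ring) = 83/108

row1: w_G1=83/108 w_G3=83/108 w_R=83/108
row2: w_G1=-83/108 w_G3=25/108 w_R=0
total: w_G1=0 w_G3=1 w_R=83/108
asked value: 83/108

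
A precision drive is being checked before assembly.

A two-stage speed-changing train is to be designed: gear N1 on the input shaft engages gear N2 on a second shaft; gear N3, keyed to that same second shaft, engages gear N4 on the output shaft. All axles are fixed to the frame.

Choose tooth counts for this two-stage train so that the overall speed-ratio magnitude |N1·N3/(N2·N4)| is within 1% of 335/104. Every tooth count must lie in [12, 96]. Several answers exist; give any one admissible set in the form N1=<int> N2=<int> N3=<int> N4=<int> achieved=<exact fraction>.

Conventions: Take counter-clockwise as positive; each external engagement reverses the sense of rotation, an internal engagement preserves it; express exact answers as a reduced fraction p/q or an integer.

design class (target 335/104): fixed-axis compound train
target = 335/104 in lowest terms: an exact hit needs N1·N3 = k·335 and N2·N4 = k·104 for one integer k, every count in [12, 96]; additionally prefer no 1:1 stage (N1 ≠ N2, N3 ≠ N4)
k = 1…2: no 1:1-free in-range split of k·335 and k·104 into factor pairs; take k = 3
k = 3: N1·N3 = 1005 = 15·67, N2·N4 = 312 = 12·26
achieved = 15·67/(12·26) = 335/104; |achieved − target| = 0 ≤ 67/2080 ✓

N1=15 N2=12 N3=67 N4=26 achieved=335/104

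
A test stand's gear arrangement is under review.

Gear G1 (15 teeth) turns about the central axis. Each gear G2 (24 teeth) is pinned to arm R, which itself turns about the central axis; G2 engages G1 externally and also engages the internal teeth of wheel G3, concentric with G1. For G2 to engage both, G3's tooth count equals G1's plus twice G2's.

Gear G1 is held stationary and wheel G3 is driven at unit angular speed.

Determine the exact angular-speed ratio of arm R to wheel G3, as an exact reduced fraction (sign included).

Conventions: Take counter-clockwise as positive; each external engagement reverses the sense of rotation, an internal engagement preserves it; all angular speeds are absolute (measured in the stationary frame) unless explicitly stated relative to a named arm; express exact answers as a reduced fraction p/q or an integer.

21/26

recognized (axles ride arm R): planetary set, 15/24/63 teeth
ring teeth: 15 + 2·24 = 63
15(ω_sun−ω_arm) = −63(ω_ring−ω_arm),  ω_sun = 0, ω_ring = 1
15(0−ω_arm) = −63(1−ω_arm)  ⇒  78·ω_arm = 63  ⇒  ω_arm = 21/26
ω_out/ω_in = 21/26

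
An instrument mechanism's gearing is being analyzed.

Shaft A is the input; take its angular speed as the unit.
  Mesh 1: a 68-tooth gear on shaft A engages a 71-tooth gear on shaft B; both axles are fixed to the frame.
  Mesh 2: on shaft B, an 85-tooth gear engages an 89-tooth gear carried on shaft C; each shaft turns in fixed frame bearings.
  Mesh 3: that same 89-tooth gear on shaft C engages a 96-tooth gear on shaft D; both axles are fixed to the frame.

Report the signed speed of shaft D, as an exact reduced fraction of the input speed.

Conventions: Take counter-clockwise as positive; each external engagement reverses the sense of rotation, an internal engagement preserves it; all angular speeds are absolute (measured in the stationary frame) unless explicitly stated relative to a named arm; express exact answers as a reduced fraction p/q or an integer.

-1445/1704

3-mesh fixed-axis compound train (all bearings frame-fixed)
mesh 1 [68T→71T]: |ω|/ω_in = 1×68/71 = 68/71, sense flips to −
mesh 2 [85T→89T]: |ω|/ω_in = (68/71)×85/89 = 5780/6319, sense flips to +
mesh 3 [89T→96T]: |ω|/ω_in = (5780/6319)×89/96 = 1445/1704, sense flips to −
signed output speed (× input speed) = -1445/1704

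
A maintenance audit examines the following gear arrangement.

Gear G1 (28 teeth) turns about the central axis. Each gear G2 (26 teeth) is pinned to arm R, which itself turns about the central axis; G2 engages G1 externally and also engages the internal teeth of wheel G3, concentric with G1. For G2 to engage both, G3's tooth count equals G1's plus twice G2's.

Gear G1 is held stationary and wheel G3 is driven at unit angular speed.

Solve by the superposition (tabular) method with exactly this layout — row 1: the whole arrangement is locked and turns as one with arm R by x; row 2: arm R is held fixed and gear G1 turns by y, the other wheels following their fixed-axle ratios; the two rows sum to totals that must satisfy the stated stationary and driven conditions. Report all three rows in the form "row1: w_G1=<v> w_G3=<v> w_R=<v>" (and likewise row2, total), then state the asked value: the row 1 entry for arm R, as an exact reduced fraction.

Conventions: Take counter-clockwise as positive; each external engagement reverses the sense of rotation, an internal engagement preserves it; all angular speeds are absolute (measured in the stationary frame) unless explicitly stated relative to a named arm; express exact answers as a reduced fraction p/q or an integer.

row1: w_G1=20/27 w_G3=20/27 w_R=20/27
row2: w_G1=-20/27 w_G3=7/27 w_R=0
total: w_G1=0 w_G3=1 w_R=20/27
asked value: 20/27

recognized (axles ride arm R): planetary set, 28/26/80 teeth
row 1: whole set turns with the arm by x
superposition row 2 [arm held]: sun y, ring −(28/80)·y, arm 0
boundary: total ω_sun = x + y = 0 and total ω_ring = x − (28/80)·y = 1  ⇒  y = -20/27, x = 20/27
row 2 ring = −(28/80)·(-20/27) = 7/27
totals (row 1 + row 2): sun 20/27 + (-20/27) = 0, ring 20/27 + 7/27 = 1, arm 20/27 + 0 = 20/27
asked cell (row1, arm) = 20/27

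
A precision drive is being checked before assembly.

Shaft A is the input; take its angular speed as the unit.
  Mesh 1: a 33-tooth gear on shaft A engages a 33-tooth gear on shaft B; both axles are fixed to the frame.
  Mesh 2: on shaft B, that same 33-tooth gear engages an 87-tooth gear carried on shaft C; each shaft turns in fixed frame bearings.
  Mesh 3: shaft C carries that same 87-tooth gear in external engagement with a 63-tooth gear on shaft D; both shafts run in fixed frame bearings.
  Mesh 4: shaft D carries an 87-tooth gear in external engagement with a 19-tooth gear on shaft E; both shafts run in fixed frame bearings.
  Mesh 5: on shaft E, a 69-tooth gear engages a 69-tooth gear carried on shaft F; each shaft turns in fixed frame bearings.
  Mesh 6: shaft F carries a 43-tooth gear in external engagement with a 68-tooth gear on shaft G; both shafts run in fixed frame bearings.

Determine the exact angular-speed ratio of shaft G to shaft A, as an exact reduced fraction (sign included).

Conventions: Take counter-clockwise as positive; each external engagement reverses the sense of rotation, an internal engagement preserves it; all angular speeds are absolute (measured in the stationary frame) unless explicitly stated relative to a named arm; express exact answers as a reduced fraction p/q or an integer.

class = fixed-axis compound train [6 meshes; 6 ratios multiply, 6 sense flips]
mesh 1 [33T→33T]: running ratio 1, sense −
mesh 2 [33T→87T]: running ratio 11/29, sense +
mesh 3 [87T→63T]: running ratio 11/21, sense −
mesh 4 [87T→19T]: running ratio 319/133, sense +
mesh 5 [69T→69T]: running ratio 319/133, sense −
mesh 6 [43T→68T]: running ratio 13717/9044, sense +
ω_out/ω_in = 13717/9044

13717/9044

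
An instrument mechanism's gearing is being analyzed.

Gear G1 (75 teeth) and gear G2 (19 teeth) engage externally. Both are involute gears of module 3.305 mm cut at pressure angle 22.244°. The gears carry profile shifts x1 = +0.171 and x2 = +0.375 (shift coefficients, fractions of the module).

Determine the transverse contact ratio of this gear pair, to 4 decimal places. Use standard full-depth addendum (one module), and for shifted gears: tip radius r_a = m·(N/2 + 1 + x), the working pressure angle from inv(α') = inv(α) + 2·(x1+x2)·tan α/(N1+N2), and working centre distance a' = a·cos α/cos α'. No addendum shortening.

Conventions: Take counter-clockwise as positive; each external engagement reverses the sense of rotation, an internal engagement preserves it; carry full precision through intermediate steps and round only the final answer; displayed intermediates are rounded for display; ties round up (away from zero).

class = single-mesh tooth geometry [involute pair 75T × 19T, m = 3.305]
base radii: r_b1 = 114.714090, r_b2 = 29.060903
tip radii: r_a1 = 127.807655, r_a2 = 35.941875
inv(α') = inv(22.244°) + 2·(+0.171+0.375)·tan α/(75+19) = 0.02550875  ⇒  α' = 23.75412°
a' = a·cos α / cos α' = 155.3350·cos 22.244°/cos 23.75412° = 157.082636
action lengths: √(r_a1²−r_b1²) = 56.351346, √(r_a2²−r_b2²) = 21.149050
base pitch p_b = π·m·cos α = 9.610265
CR = (56.351346 + 21.149050 − 157.082636·sin 23.75412°)/9.610265 = 1.480246
contact ratio ≈ 1.4802

1.4802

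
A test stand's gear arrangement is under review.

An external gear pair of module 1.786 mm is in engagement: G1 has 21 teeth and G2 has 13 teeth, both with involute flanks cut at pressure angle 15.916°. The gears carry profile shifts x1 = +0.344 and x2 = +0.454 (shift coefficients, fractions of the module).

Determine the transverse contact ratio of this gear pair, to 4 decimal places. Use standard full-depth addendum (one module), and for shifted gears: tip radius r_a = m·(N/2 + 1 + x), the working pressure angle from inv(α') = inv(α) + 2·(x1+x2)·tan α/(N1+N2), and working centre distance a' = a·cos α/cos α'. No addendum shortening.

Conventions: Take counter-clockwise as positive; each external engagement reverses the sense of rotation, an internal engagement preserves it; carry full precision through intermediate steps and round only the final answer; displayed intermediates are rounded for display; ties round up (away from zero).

1.4639

topology: single-mesh involute geometry — m = 1.786, 21T/13T pair
base radii: r_b1 = 18.034099, r_b2 = 11.163966
tip radii: r_a1 = 21.153384, r_a2 = 14.205844
inv(α') = inv(15.916°) + 2·(+0.344+0.454)·tan α/(21+13) = 0.02075855  ⇒  α' = 22.24435°
a' = a·cos α / cos α' = 30.3620·cos 15.916°/cos 22.24435° = 31.545770
action lengths: √(r_a1²−r_b1²) = 11.056080, √(r_a2²−r_b2²) = 8.784752
base pitch p_b = π·m·cos α = 5.395790
CR = (11.056080 + 8.784752 − 31.545770·sin 22.24435°)/5.395790 = 1.463910
contact ratio ≈ 1.4639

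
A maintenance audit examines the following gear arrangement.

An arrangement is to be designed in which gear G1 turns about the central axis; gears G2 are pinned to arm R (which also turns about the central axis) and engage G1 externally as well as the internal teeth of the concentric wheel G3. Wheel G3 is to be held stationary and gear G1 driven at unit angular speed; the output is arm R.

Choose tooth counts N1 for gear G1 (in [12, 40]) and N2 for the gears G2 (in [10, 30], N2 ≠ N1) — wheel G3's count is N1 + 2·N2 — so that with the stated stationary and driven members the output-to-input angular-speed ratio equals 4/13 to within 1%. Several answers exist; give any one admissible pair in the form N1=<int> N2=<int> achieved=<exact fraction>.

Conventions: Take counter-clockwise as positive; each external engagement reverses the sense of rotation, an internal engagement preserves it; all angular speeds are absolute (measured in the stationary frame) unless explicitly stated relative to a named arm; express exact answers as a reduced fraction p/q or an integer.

planetary set to be sized for 4/13 (Willis relation)
Willis with ω_ring = 0: ω_arm/ω_sun = N1/(N1+N3); set equal to 4/13  ⇒  N3/N1 = 1/(4/13) − 1 = 9/4
N3 = N1 + 2·N2  ⇒  N2/N1 = (N3/N1 − 1)/2 = (9/4 − 1)/2 = 5/8
smallest multiple with N1 ≥ 12 and N2 ≥ 10: k = 2  ⇒  N1 = 2·8 = 16, N2 = 2·5 = 10 (N1 ≤ 40, N2 ≤ 30, N2 ≠ N1 ✓), N3 = 16 + 2·10 = 36
check: N1/(N1+N3) with N1 = 16, N3 = 36 gives 4/13; |achieved − target| = 0 ≤ 1/325 ✓

N1=16 N2=10 achieved=4/13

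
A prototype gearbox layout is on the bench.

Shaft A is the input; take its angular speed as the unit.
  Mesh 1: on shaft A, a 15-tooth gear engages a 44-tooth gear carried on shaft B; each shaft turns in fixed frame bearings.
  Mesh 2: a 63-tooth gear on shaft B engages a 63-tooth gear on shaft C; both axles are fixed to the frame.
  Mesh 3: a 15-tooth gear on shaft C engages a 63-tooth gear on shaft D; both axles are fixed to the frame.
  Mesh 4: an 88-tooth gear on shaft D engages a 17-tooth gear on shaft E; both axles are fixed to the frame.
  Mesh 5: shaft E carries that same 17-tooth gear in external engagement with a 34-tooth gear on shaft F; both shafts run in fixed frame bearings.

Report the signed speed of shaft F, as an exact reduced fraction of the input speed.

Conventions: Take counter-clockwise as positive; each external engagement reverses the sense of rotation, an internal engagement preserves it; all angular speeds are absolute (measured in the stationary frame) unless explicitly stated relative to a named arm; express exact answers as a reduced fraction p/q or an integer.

-25/119

5-mesh fixed-axis compound train (all bearings frame-fixed)
mesh 1 [15T→44T]: |ω|/ω_in = 1×15/44 = 15/44, sense flips to −
mesh 2 [63T→63T]: |ω|/ω_in = (15/44)×63/63 = 15/44, sense flips to +
mesh 3 [15T→63T]: |ω|/ω_in = (15/44)×15/63 = 25/308, sense flips to −
mesh 4 [88T→17T]: |ω|/ω_in = (25/308)×88/17 = 50/119, sense flips to +
mesh 5 [17T→34T]: |ω|/ω_in = (50/119)×17/34 = 25/119, sense flips to −
signed output speed (× input speed) = -25/119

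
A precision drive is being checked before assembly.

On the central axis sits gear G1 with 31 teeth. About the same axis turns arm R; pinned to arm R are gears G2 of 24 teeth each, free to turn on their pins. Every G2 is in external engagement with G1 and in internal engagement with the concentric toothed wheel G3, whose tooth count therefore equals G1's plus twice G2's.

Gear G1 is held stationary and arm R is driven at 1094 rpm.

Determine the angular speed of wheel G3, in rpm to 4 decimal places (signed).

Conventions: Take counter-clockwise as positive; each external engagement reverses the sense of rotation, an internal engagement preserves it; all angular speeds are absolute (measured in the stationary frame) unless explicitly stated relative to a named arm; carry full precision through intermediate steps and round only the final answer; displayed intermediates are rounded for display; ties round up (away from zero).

+1523.2911 rpm

topology: planetary set — G1 31T / G2 24T / G3 79T, arm = carrier (Willis)
normalise by the input: solve with ω_arm = 1, then scale by 1094 rpm
ring teeth: 31 + 2·24 = 79
31(ω_sun−ω_arm) = −79(ω_ring−ω_arm),  ω_sun = 0, ω_arm = 1
ω_ring = 1 − (31/79)(0−1) = 110/79
scale: ω_ring = 110/79 × 1094 rpm = +1523.2911 rpm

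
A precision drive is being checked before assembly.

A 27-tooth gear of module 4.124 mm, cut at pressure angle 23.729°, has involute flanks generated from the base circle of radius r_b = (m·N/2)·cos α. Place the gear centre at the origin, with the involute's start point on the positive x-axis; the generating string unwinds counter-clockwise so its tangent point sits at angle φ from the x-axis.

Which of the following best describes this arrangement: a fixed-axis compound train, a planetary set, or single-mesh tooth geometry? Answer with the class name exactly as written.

single-mesh involute tooth geometry (27T wheel at module 4.124)
classification: single-mesh tooth geometry

single-mesh tooth geometry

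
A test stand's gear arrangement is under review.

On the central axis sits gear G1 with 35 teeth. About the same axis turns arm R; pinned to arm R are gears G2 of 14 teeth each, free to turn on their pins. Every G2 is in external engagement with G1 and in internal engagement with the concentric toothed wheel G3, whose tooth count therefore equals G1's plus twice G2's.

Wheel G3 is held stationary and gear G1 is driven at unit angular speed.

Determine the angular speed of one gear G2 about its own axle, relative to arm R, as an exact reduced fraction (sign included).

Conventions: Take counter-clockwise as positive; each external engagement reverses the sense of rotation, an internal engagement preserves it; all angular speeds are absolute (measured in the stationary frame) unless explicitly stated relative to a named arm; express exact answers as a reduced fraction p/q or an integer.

topology: planetary set — G1 35T / G2 14T / G3 63T, arm = carrier (Willis)
ring teeth: 35 + 2·14 = 63
35(ω_sun−ω_arm) = −63(ω_ring−ω_arm),  ω_ring = 0, ω_sun = 1
35(1−ω_arm) = −63(0−ω_arm)  ⇒  98·ω_arm = 35  ⇒  ω_arm = 5/14
sun–planet mesh: 35·(1−5/14) = −14·(ω_p−ω_arm)  ⇒  ω_p−ω_arm = -45/28
exact speed ratio = -45/28

-45/28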